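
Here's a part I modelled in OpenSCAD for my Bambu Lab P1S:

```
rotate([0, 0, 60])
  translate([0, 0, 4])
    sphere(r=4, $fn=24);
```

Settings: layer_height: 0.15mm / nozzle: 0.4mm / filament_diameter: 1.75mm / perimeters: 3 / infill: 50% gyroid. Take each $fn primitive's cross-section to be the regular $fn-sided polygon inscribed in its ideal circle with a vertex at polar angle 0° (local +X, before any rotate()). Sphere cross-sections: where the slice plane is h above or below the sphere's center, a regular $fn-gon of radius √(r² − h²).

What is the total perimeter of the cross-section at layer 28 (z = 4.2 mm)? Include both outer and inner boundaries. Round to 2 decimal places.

At z = 4.2 mm: the r=4 sphere slices to a regular 24-gon of circumradius 3.995 (√(r²−h²) with h=0.2 from center) (perimeter = 2·24·3.995·sin(180°/24) = 25.03 mm); (whole slice rotated 60° about Z — lengths, areas and connectivity unchanged). Overall, the cross-section is a single solid region. Total boundary length (outer) = 25.03 mm.

25.03 mm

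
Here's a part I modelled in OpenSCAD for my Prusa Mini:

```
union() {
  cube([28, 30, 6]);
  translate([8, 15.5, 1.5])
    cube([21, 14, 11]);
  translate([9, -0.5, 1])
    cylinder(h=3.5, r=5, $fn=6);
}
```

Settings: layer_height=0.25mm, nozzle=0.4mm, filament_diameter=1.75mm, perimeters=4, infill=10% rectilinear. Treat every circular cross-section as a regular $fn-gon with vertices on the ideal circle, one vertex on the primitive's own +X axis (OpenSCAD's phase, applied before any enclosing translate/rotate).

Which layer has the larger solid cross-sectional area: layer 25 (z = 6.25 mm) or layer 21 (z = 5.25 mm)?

Layer 25 (z = 6.25): the cube is absent (z outside [0, 6]); the 21×14 cube at (8, 15.5) contributes its full rectangle (area 294.00 mm²); the cylinder at (9, -0.5) does not reach this height (z outside [1, 4.5]); Combining (union): only the 21×14 cube at (8, 15.5) is present, so the union is just that shape — area = 294.00 mm². So its area = 294.00 mm². Layer 21 (z = 5.25): the cube (footprint 28×30) is included at this height (area 840.00 mm²); the cube at (8, 15.5) is present — its section is the full 21×14 rectangle (area 294.00 mm²); the cylinder at (9, -0.5) does not reach this height (z outside [1, 4.5]); Combining (union): the regions partially overlap — summed areas 1134.00 mm² minus the doubly-counted overlap 280.00 mm² gives 854.00 mm² — area = 854.00 mm². So its area = 854.00 mm². Layer 21 is larger (854.00 vs 294.00 mm²).

layer 21 (z = 5.25 mm)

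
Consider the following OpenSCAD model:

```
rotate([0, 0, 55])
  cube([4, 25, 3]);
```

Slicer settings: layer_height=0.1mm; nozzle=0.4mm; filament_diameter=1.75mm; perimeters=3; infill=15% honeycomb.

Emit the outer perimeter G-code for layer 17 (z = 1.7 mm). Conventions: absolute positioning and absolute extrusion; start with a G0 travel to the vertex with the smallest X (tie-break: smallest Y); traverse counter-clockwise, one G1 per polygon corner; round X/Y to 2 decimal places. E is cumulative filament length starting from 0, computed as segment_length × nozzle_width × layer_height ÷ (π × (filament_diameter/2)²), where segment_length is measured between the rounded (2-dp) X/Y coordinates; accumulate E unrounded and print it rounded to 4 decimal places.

G0 X-20.48 Y14.34 Z1.70
G1 X0.00 Y0.00 E0.4158
G1 X2.29 Y3.28 E0.4823
G1 X-18.18 Y17.62 E0.8979
G1 X-20.48 Y14.34 E0.9646

At z = 1.7 mm: the cube is present — its section is the full 4×25 rectangle; (rotated 55° about Z; rotation is an isometry so areas/perimeters/island counts are preserved). The outline is a single polygon with 4 vertices. Extrusion per mm of travel: 0.4 × 0.1 / (π × 0.875²) = 0.016630. Accumulating E over each segment gives final E = 0.9646.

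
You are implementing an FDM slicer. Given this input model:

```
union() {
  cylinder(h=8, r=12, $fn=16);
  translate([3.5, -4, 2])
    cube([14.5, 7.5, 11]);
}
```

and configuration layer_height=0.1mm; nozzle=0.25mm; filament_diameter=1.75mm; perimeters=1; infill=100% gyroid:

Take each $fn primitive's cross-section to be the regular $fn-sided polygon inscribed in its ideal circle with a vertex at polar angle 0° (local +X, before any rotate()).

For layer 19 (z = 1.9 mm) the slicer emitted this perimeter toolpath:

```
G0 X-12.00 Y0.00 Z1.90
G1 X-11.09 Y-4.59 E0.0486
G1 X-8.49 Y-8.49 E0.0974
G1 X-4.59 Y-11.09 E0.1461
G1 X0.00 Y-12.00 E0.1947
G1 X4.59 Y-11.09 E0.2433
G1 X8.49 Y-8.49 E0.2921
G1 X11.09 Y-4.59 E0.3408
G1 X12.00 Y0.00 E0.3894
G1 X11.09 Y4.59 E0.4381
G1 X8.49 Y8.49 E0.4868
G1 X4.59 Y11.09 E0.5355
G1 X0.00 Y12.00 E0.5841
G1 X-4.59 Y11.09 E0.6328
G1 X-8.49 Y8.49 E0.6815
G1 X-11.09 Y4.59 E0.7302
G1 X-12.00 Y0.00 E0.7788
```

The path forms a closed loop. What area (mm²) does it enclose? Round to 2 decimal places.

441.06 mm²

Apply the shoelace formula to the sequence of (X, Y) vertices; enclosed area = 441.06 mm².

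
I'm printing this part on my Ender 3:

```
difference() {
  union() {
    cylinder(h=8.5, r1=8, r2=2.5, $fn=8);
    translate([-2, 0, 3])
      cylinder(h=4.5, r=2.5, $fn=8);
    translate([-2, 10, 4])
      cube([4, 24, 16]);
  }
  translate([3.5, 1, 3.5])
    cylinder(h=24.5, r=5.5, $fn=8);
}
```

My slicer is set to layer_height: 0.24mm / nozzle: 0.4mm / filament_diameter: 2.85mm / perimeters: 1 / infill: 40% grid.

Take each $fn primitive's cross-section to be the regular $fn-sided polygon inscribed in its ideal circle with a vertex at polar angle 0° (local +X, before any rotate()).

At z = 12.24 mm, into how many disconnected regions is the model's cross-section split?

At z = 12.24 mm: the cone does not reach this height (z outside [0, 8.5]); the cylinder at (-2, 0) is not intersected at this z (z outside [3, 7.5]); the cube at (-2, 10) (footprint 4×24) is included at this height; Taking the union: only the 4×24 cube at (-2, 10) is present, so the union is just that shape — 1 connected region; the cylinder at (3.5, 1): section is a regular 8-gon, circumradius r=5.5; Subtracting the remaining from the first: starting from the result so far, the r=5.5 cylinder at (3.5, 1) misses the remaining region (no effect) — 1 connected region. The result has 1 disconnected region.

1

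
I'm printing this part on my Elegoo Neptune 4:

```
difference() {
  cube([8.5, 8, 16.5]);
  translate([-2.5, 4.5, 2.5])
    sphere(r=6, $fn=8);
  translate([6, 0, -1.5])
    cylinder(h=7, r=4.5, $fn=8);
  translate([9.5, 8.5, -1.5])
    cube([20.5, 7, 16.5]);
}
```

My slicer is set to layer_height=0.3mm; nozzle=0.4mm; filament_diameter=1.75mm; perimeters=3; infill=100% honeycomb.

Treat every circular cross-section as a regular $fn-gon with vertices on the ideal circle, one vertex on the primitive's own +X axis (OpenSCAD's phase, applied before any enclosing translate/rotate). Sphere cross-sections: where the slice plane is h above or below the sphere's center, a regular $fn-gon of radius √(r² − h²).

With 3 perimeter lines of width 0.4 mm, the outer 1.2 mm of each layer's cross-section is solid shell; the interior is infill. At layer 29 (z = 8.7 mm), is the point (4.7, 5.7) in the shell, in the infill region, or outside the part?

infill

At z = 8.7 mm: the cube (footprint 8.5×8) is included at this height; the sphere at (-2.5, 4.5) is not intersected at this z (|z−center|=6.200 > r=6); the cylinder at (6, 0) does not reach this height (z outside [-1.5, 5.5]); the cube at (9.5, 8.5) is present — its section is the full 20.5×7 rectangle; Subtracting the remaining from the first: starting from the 8.5×8 cube, the 20.5×7 cube at (9.5, 8.5) misses the remaining region (no effect) — 1 connected region. Overall, the cross-section is a single solid region. The nearest boundary edge runs (0.00, 8.00)→(8.50, 8.00); distance from the point to it = 2.30 mm. The point is inside the cross-section and 2.30 mm from the nearest boundary — more than the 1.2 mm shell width (3 × 0.4), so it's in the infill interior.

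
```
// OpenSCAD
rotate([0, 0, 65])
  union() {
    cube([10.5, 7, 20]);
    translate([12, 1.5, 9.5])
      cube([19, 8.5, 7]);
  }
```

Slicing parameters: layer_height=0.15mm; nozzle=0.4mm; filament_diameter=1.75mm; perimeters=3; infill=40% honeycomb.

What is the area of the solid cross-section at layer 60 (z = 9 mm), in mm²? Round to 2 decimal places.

At z = 9 mm: the cube is present — its section is the full 10.5×7 rectangle (area 73.50 mm²); the cube at (12, 1.5) is absent (z outside [9.5, 16.5]); Taking the union: only the 10.5×7 cube is present, so the union is just that shape — area = 73.50 mm²; (rotated 65° about Z; rotation is an isometry so areas/perimeters/island counts are preserved). Overall, the cross-section is a single solid region. Net area = 73.50 mm².

73.50 mm²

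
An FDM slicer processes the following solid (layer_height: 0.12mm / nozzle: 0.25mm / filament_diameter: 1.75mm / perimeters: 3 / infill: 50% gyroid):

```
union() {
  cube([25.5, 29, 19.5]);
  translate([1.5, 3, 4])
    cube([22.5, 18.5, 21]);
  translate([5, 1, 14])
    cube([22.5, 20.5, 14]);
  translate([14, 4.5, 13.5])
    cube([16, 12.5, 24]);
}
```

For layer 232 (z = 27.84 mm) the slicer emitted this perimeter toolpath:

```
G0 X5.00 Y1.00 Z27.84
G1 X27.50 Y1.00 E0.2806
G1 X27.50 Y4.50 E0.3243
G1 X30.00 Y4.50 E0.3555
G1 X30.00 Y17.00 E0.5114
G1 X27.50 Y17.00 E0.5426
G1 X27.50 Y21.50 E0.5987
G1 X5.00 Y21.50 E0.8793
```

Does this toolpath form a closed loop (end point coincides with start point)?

Start point (G0): (5.00, 1.00). End point (last G1): the path does not return to the start — open.

no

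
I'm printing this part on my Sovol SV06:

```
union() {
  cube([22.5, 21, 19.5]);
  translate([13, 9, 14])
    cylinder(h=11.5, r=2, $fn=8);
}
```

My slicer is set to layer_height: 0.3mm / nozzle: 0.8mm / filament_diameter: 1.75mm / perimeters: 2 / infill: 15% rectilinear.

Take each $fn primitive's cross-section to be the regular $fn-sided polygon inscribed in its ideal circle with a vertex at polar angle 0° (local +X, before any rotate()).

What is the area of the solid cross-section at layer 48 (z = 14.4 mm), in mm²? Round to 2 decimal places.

472.50 mm²

At z = 14.4 mm: the 22.5×21 cube contributes its full rectangle (area 472.50 mm²); the r=2 cylinder at (13, 9) gives a regular 8-gon of circumradius 2 (constant along its height) (area = (8/2)·2.000²·sin(360°/8) = 11.31 mm²); Combining (union): the r=2 cylinder at (13, 9) lies entirely inside the 22.5×21 cube, so the union is just the 22.5×21 cube — area = 472.50 mm². Overall, the cross-section is a single solid region. Net area = 472.50 mm².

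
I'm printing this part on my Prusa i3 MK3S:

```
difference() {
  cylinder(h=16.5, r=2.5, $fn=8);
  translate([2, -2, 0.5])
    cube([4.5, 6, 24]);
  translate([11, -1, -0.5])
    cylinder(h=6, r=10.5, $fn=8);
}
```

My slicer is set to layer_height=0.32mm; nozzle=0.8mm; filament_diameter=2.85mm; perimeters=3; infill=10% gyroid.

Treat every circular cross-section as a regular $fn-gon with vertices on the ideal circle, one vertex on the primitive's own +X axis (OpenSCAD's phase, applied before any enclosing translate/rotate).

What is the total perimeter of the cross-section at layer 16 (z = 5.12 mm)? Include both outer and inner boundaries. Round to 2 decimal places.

14.73 mm

At z = 5.12 mm: the r=2.5 cylinder gives a regular 8-gon of circumradius 2.5 (constant along its height) (perimeter = 2·8·2.500·sin(180°/8) = 15.31 mm); the cube at (2, -2) (footprint 4.5×6) is included at this height (perimeter 21.00 mm); the r=10.5 cylinder at (11, -1) contributes a regular 8-gon of circumradius 10.5 (perimeter = 2·8·10.500·sin(180°/8) = 64.29 mm); After the difference (first − rest): starting from the r=2.5 cylinder, the 4.5×6 cube at (2, -2) partially overlaps it — only the 0.60 mm² overlap (of its 27.00 mm²) is removed, clipping the outline; the r=10.5 cylinder at (11, -1) partially overlaps it — only the 3.63 mm² overlap (of its 311.83 mm²) is removed, clipping the outline — boundary = 14.73 mm. Overall, the cross-section is a single solid region. Total boundary length (outer) = 14.73 mm.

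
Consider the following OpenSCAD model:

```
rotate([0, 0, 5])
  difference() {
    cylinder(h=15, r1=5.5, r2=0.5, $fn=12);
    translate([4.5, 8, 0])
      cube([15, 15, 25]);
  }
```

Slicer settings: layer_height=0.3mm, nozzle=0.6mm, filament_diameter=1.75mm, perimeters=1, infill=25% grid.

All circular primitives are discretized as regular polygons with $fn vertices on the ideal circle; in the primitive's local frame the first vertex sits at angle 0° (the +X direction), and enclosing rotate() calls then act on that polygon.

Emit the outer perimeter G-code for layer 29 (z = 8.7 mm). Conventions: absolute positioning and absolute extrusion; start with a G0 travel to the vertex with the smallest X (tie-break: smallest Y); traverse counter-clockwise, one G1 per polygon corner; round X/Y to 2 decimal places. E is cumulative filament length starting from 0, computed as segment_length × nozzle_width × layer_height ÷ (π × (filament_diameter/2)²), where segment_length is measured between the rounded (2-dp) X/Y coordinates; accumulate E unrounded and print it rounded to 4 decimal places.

At z = 8.7 mm: the cone (r1=5.5→r2=0.5) has section circumradius 2.600 here — a regular 12-gon; the 15×15 cube at (4.5, 8) contributes its full rectangle; Subtracting the remaining from the first: starting from the cone, the 15×15 cube at (4.5, 8) misses the remaining region (no effect) — 1 connected region; (rotated 5° about Z; rotation is an isometry so areas/perimeters/island counts are preserved). The outline is a single polygon with 12 vertices. Extrusion per mm of travel: 0.6 × 0.3 / (π × 0.875²) = 0.074835. Accumulating E over each segment gives final E = 1.2091.

G0 X-2.59 Y-0.23 Z8.70
G1 X-2.13 Y-1.49 E0.1004
G1 X-1.10 Y-2.36 E0.2013
G1 X0.23 Y-2.59 E0.3023
G1 X1.49 Y-2.13 E0.4027
G1 X2.36 Y-1.10 E0.5036
G1 X2.59 Y0.23 E0.6046
G1 X2.13 Y1.49 E0.7050
G1 X1.10 Y2.36 E0.8058
G1 X-0.23 Y2.59 E0.9069
G1 X-1.49 Y2.13 E1.0072
G1 X-2.36 Y1.10 E1.1081
G1 X-2.59 Y-0.23 E1.2091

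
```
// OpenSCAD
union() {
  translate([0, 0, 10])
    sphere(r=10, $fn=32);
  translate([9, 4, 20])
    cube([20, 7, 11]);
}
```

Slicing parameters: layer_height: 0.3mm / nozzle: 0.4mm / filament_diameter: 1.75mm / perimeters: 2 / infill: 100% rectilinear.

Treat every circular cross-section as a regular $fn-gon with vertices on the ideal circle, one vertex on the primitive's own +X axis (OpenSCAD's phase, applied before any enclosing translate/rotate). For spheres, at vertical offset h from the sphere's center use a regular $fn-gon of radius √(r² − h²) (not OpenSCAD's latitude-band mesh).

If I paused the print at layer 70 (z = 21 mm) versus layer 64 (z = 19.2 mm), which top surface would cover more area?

Layer 70 (z = 21): the sphere is not intersected at this z (|z−center|=11.000 > r=10); the 20×7 cube at (9, 4) contributes its full rectangle (area 140.00 mm²); Merging all regions: only the 20×7 cube at (9, 4) is present, so the union is just that shape — area = 140.00 mm². So its area = 140.00 mm². Layer 64 (z = 19.2): the sphere: section is a regular 32-gon, circumradius = √(r²−h²) = √(10²−9.2²) = 3.919 (area = (32/2)·3.919²·sin(360°/32) = 47.95 mm²); the cube at (9, 4) is absent (z outside [20, 31]); Taking the union: only the r=10 sphere is present, so the union is just that shape — area = 47.95 mm². So its area = 47.95 mm². Layer 70 is larger (140.00 vs 47.95 mm²).

layer 70 (z = 21 mm)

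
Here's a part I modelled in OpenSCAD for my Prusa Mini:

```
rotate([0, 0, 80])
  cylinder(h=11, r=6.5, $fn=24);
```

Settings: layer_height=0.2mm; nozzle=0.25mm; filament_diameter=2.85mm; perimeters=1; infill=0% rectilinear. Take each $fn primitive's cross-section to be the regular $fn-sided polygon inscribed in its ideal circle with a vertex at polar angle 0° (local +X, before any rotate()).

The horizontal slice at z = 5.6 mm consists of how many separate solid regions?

At z = 5.6 mm: the r=6.5 cylinder contributes a regular 24-gon of circumradius 6.5; (rotated 80° about Z; rotation is an isometry so areas/perimeters/island counts are preserved). The result has 1 disconnected region.

1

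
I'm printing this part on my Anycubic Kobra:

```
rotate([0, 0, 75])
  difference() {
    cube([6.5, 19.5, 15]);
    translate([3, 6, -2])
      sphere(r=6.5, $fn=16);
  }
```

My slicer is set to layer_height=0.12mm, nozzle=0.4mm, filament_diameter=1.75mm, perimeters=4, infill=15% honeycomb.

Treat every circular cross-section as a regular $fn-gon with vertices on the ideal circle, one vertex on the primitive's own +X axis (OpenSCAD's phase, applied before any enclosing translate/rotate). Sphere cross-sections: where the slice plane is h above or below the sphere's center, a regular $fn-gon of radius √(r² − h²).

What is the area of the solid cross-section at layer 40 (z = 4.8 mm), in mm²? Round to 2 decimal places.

At z = 4.8 mm: the 6.5×19.5 cube contributes its full rectangle (area 126.75 mm²); the sphere at (3, 6) does not reach this height (|z−center|=6.800 > r=6.5); After the difference (first − rest): none of the subtracted shapes is present at this height, so the 6.5×19.5 cube is unchanged — area = 126.75 mm²; (whole slice rotated 75° about Z — lengths, areas and connectivity unchanged). Overall, the cross-section is a single solid region. Net area = 126.75 mm².

126.75 mm²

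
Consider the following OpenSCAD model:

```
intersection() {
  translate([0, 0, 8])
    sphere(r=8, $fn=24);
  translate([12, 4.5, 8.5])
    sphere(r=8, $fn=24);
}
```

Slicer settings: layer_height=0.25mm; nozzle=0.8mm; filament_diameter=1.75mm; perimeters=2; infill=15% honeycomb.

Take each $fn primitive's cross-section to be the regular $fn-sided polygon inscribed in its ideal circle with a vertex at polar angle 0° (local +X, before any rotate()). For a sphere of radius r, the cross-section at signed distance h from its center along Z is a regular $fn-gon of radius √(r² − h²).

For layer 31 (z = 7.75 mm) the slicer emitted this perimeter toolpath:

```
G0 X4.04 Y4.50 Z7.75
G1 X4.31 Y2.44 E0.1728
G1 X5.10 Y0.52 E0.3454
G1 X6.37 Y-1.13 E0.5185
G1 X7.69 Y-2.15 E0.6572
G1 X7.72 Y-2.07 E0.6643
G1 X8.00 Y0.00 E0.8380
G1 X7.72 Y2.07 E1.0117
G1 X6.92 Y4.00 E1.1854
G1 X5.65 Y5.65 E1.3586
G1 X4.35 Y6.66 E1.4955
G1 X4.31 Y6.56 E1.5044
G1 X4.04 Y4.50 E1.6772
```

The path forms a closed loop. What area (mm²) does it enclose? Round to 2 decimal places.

Apply the shoelace formula to the sequence of (X, Y) vertices; enclosed area = 19.40 mm².

19.40 mm²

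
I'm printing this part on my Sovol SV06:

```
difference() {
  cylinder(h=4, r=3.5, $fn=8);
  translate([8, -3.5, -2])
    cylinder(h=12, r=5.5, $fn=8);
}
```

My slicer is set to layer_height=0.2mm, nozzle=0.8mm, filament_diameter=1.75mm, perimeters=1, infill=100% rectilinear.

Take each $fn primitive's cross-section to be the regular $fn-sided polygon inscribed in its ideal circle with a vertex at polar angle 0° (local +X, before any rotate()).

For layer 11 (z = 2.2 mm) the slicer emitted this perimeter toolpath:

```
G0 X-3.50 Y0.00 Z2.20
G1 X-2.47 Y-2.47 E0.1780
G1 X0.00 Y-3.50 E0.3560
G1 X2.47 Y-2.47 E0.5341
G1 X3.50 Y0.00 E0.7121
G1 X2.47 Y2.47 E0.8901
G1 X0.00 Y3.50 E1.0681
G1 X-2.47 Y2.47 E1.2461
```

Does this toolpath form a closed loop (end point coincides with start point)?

no

Start point (G0): (-3.50, 0.00). End point (last G1): the path does not return to the start — open.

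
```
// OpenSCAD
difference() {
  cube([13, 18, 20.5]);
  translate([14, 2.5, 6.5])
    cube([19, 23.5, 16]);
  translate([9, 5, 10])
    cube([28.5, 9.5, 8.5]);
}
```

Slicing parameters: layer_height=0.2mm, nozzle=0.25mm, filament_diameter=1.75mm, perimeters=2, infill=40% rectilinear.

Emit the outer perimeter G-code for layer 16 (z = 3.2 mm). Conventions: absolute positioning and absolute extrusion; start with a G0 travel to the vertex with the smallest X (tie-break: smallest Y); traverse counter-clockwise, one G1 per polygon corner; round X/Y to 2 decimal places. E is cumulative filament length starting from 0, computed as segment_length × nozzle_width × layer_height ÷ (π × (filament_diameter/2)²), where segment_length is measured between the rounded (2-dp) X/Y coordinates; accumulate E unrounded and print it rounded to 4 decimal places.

At z = 3.2 mm: the 13×18 cube contributes its full rectangle; the cube at (14, 2.5) is not intersected at this z (z outside [6.5, 22.5]); the cube at (9, 5) does not reach this height (z outside [10, 18.5]); After the difference (first − rest): none of the subtracted shapes is present at this height, so the 13×18 cube is unchanged — 1 connected region. The outline is a single polygon with 4 vertices. Extrusion per mm of travel: 0.25 × 0.2 / (π × 0.875²) = 0.020788. Accumulating E over each segment gives final E = 1.2888.

G0 X0.00 Y0.00 Z3.20
G1 X13.00 Y0.00 E0.2702
G1 X13.00 Y18.00 E0.6444
G1 X0.00 Y18.00 E0.9147
G1 X0.00 Y0.00 E1.2888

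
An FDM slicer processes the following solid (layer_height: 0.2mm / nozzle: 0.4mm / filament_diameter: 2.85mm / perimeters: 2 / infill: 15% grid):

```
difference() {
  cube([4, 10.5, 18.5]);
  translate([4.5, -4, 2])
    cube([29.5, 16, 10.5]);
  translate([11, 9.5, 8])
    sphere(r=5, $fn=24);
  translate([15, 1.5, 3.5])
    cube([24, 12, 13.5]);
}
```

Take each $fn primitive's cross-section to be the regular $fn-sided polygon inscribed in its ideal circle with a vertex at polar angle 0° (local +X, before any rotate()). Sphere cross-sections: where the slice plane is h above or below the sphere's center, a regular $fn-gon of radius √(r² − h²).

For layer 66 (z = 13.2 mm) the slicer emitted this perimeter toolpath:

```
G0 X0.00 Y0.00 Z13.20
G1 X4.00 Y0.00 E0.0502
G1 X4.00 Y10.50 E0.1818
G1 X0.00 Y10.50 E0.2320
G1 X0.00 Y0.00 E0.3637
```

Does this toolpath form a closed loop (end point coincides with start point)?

yes

Start point (G0): (0.00, 0.00). End point (last G1): the path returns to the start — closed.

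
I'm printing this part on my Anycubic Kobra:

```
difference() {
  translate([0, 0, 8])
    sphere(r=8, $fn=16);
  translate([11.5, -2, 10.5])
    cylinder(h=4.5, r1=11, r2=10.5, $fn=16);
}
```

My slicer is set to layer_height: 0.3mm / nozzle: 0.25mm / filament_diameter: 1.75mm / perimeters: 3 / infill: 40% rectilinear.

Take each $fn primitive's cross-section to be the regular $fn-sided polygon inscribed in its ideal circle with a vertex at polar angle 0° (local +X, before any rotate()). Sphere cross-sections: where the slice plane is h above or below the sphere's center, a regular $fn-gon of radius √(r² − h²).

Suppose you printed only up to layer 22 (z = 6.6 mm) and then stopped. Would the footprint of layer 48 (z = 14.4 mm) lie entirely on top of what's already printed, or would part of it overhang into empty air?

entirely on top

Compare the two slices. At z = 6.6: the sphere: section is a regular 16-gon, circumradius = √(r²−h²) = √(8²−1.4²) = 7.877 (area = (16/2)·7.877²·sin(360°/16) = 189.93 mm²); the cone at (11.5, -2) is absent (z outside [10.5, 15]); Subtracting the remaining from the first: none of the subtracted shapes is present at this height, so the r=8 sphere is unchanged — area = 189.93 mm². At z = 14.4: the r=8 sphere contributes a regular 16-gon of circumradius √(8²−6.4²) = 4.800 (area = (16/2)·4.800²·sin(360°/16) = 70.54 mm²); the cone at (11.5, -2) (r1=11→r2=10.5) has section circumradius 10.567 here — a regular 16-gon (area = (16/2)·10.567²·sin(360°/16) = 341.83 mm²); Subtracting the remaining from the first: starting from the r=8 sphere (70.54 mm²), the cone at (11.5, -2) partially overlaps it — only the 20.81 mm² overlap (of its 341.83 mm²) is removed, clipping the outline — area = 49.73 mm². Checking containment: the cross-section at z = 14.4 is a subset of the cross-section at z = 6.6.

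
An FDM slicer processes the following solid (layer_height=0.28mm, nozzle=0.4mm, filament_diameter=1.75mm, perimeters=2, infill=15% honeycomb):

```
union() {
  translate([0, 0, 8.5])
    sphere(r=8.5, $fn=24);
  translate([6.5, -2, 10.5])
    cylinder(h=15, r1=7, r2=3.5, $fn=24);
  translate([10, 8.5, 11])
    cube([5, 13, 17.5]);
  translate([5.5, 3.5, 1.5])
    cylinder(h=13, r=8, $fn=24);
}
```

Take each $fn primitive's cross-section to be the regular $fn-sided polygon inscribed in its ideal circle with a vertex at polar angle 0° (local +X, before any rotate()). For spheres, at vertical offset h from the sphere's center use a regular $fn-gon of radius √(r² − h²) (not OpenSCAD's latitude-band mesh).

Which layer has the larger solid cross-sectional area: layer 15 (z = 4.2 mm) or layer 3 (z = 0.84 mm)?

layer 15 (z = 4.2 mm)

Layer 15 (z = 4.2): the sphere: section is a regular 24-gon, circumradius = √(r²−h²) = √(8.5²−4.3²) = 7.332 (area = (24/2)·7.332²·sin(360°/24) = 166.97 mm²); the cone at (6.5, -2) is absent (z outside [10.5, 25.5]); the cube at (10, 8.5) is absent (z outside [11, 28.5]); the r=8 cylinder at (5.5, 3.5) contributes a regular 24-gon of circumradius 8 (area = (24/2)·8.000²·sin(360°/24) = 198.77 mm²); Taking the union: the regions partially overlap — summed areas 365.74 mm² minus the doubly-counted overlap 86.03 mm² gives 279.71 mm² — area = 279.71 mm². So its area = 279.71 mm². Layer 3 (z = 0.84): the sphere: section is a regular 24-gon, circumradius = √(r²−h²) = √(8.5²−7.66²) = 3.684 (area = (24/2)·3.684²·sin(360°/24) = 42.16 mm²); the cone at (6.5, -2) is not intersected at this z (z outside [10.5, 25.5]); the cube at (10, 8.5) is not intersected at this z (z outside [11, 28.5]); the cylinder at (5.5, 3.5) is not intersected at this z (z outside [1.5, 14.5]); Merging all regions: only the r=8.5 sphere is present, so the union is just that shape — area = 42.16 mm². So its area = 42.16 mm². Layer 15 is larger (279.71 vs 42.16 mm²).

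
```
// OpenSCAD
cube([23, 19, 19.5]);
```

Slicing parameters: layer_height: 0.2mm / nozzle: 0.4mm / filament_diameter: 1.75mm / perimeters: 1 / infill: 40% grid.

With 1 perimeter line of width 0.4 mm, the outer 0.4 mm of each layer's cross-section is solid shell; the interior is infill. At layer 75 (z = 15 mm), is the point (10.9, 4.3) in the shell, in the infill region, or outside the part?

infill

At z = 15 mm: the cube (footprint 23×19) is included at this height. Overall, the cross-section is a single solid region. The nearest boundary edge runs (0.00, 0.00)→(23.00, 0.00); distance from the point to it = 4.30 mm. The point is inside the cross-section and 4.30 mm from the nearest boundary — more than the 0.4 mm shell width (1 × 0.4), so it's in the infill interior.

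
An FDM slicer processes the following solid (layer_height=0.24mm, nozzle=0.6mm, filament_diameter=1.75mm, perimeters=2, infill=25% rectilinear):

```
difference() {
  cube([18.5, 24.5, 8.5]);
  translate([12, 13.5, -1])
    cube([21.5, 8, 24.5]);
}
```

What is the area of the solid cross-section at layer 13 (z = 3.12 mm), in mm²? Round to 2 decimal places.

401.25 mm²

At z = 3.12 mm: the cube (footprint 18.5×24.5) is included at this height (area 453.25 mm²); the 21.5×8 cube at (12, 13.5) contributes its full rectangle (area 172.00 mm²); After the difference (first − rest): starting from the 18.5×24.5 cube (453.25 mm²), the 21.5×8 cube at (12, 13.5) partially overlaps it — only the 52.00 mm² overlap (of its 172.00 mm²) is removed, clipping the outline — area = 401.25 mm². Overall, the cross-section is a single solid region. Net area = 401.25 mm².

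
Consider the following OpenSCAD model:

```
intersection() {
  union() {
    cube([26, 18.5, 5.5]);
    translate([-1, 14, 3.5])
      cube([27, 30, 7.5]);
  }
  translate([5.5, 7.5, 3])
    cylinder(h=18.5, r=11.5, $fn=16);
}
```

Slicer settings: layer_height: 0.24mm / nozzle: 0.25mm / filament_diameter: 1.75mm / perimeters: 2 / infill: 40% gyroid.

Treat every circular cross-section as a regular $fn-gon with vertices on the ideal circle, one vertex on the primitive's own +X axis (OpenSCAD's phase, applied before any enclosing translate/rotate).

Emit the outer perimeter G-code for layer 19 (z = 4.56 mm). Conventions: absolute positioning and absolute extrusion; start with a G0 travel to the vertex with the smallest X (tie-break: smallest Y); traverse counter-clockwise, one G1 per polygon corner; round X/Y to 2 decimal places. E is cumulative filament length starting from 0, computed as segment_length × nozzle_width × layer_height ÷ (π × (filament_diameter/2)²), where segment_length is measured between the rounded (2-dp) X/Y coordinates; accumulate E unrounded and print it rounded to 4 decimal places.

G0 X-1.00 Y14.00 Z4.56
G1 X0.00 Y14.00 E0.0249
G1 X0.00 Y0.00 E0.3742
G1 X14.05 Y0.00 E0.7247
G1 X16.12 Y3.10 E0.8176
G1 X17.00 Y7.50 E0.9296
G1 X16.12 Y11.90 E1.0415
G1 X13.63 Y15.63 E1.1534
G1 X9.90 Y18.12 E1.2652
G1 X5.50 Y19.00 E1.3772
G1 X1.10 Y18.12 E1.4891
G1 X-1.00 Y16.72 E1.5521
G1 X-1.00 Y14.00 E1.6199

At z = 4.56 mm: the cube (footprint 26×18.5) is included at this height; the cube at (-1, 14) is present — its section is the full 27×30 rectangle; Merging all regions: the regions partially overlap (shared area 117.00 mm²), so overlapping operands fuse into one piece — 1 connected region; the r=11.5 cylinder at (5.5, 7.5) contributes a regular 16-gon of circumradius 11.5; Taking the intersection: the r=11.5 cylinder at (5.5, 7.5) partially overlaps that combined region; clipping to the common part keeps 283.89 mm² — 1 connected region. The outline is a single polygon with 12 vertices. Extrusion per mm of travel: 0.25 × 0.24 / (π × 0.875²) = 0.024945. Accumulating E over each segment gives final E = 1.6199.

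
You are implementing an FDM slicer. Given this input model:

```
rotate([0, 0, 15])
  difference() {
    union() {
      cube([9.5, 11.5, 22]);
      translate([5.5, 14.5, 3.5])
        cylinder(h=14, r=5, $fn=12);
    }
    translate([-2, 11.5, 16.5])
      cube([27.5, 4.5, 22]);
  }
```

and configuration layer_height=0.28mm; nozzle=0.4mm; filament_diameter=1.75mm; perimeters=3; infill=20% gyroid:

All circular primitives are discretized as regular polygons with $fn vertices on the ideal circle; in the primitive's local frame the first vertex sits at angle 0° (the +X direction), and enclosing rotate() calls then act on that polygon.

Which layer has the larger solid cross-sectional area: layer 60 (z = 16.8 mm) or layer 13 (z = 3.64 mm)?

Layer 60 (z = 16.8): the cube (footprint 9.5×11.5) is included at this height (area 109.25 mm²); the r=5 cylinder at (5.5, 14.5) contributes a regular 12-gon of circumradius 5 (area = (12/2)·5.000²·sin(360°/12) = 75.00 mm²); Taking the union: the regions partially overlap — summed areas 184.25 mm² minus the doubly-counted overlap 10.09 mm² gives 174.16 mm² — area = 174.16 mm²; the cube at (-2, 11.5) is present — its section is the full 27.5×4.5 rectangle (area 123.75 mm²); Subtracting the remaining from the first: starting from the result so far (174.16 mm²), the 27.5×4.5 cube at (-2, 11.5) partially overlaps it — only the 41.80 mm² overlap (of its 123.75 mm²) is removed, clipping the outline — area = 132.35 mm²; (rotated 15° about Z; rotation is an isometry so areas/perimeters/island counts are preserved). So its area = 132.35 mm². Layer 13 (z = 3.64): the cube is present — its section is the full 9.5×11.5 rectangle (area 109.25 mm²); the r=5 cylinder at (5.5, 14.5) gives a regular 12-gon of circumradius 5 (constant along its height) (area = (12/2)·5.000²·sin(360°/12) = 75.00 mm²); Taking the union: the regions partially overlap — summed areas 184.25 mm² minus the doubly-counted overlap 10.09 mm² gives 174.16 mm² — area = 174.16 mm²; the cube at (-2, 11.5) does not reach this height (z outside [16.5, 38.5]); Subtracting the remaining from the first: none of the subtracted shapes is present at this height, so that combined region is unchanged — area = 174.16 mm²; (whole slice rotated 15° about Z — lengths, areas and connectivity unchanged). So its area = 174.16 mm². Layer 13 is larger (174.16 vs 132.35 mm²).

layer 13 (z = 3.64 mm)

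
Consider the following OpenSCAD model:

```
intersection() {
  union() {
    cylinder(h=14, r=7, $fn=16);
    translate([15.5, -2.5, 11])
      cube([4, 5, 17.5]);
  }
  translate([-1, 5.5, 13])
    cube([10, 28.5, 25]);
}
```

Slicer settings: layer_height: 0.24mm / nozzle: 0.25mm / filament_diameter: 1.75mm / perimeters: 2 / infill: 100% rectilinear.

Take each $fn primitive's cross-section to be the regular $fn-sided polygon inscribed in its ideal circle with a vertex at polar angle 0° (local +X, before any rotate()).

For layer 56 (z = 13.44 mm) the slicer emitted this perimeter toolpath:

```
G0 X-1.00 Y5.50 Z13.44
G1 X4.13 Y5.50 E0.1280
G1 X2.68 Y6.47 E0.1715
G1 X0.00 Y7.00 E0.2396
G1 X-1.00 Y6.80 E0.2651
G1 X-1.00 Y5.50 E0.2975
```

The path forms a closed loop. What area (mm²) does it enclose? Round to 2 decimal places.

Apply the shoelace formula to the sequence of (X, Y) vertices; enclosed area = 5.41 mm².

5.41 mm²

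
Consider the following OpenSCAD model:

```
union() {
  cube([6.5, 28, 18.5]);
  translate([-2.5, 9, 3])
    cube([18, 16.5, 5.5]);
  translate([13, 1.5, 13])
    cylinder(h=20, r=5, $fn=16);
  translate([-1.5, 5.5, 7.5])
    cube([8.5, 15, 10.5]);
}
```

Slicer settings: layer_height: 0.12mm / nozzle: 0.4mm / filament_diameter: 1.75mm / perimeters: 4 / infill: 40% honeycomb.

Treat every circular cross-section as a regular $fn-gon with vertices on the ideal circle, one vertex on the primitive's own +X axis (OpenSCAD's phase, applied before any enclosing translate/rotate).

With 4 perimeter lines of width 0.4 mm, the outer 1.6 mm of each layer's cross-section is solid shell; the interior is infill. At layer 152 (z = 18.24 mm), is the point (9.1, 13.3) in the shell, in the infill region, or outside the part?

outside

At z = 18.24 mm: the cube (footprint 6.5×28) is included at this height; the cube at (-2.5, 9) does not reach this height (z outside [3, 8.5]); the r=5 cylinder at (13, 1.5) contributes a regular 16-gon of circumradius 5; the cube at (-1.5, 5.5) is absent (z outside [7.5, 18]); Merging all regions: the 2 present regions are separate (no shared area or edge), so areas and boundary lengths simply add and each stays a separate island — 2 connected regions. Overall, the cross-section has 2 separate islands. The nearest boundary edge runs (6.50, 28.00)→(6.50, 0.00); distance from the point to it = 2.60 mm. The point is not inside any of the regions above, so it lies outside the cross-section (2.60 mm from the nearest boundary).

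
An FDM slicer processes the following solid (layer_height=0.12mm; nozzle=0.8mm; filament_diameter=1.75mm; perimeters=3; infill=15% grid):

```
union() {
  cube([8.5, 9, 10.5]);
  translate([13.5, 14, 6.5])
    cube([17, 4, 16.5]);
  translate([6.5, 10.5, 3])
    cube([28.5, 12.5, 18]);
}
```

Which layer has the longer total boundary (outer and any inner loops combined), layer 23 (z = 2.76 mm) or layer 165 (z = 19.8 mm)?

layer 165 (z = 19.8 mm)

Layer 23 (z = 2.76): the cube (footprint 8.5×9) is included at this height (perimeter 35.00 mm); the cube at (13.5, 14) is not intersected at this z (z outside [6.5, 23]); the cube at (6.5, 10.5) is not intersected at this z (z outside [3, 21]); Combining (union): only the 8.5×9 cube is present, so the union is just that shape — boundary = 35.00 mm. So its perimeter = 35.00 mm. Layer 165 (z = 19.8): the cube is absent (z outside [0, 10.5]); the cube at (13.5, 14) (footprint 17×4) is included at this height (perimeter 42.00 mm); the 28.5×12.5 cube at (6.5, 10.5) contributes its full rectangle (perimeter 82.00 mm); Combining (union): the 17×4 cube at (13.5, 14) lies entirely inside the 28.5×12.5 cube at (6.5, 10.5), so the union is just the 28.5×12.5 cube at (6.5, 10.5) — boundary = 82.00 mm. So its perimeter = 82.00 mm. Layer 165 is larger (82.00 vs 35.00 mm).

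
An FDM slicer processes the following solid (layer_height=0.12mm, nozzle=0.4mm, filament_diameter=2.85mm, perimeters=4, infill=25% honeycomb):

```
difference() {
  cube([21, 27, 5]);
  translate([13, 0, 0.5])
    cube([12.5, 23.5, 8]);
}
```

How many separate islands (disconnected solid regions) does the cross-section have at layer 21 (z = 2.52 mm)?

1

At z = 2.52 mm: the 21×27 cube contributes its full rectangle; the 12.5×23.5 cube at (13, 0) contributes its full rectangle; Subtracting the remaining from the first: starting from the 21×27 cube, the 12.5×23.5 cube at (13, 0) partially overlaps it — only the 188.00 mm² overlap (of its 293.75 mm²) is removed, clipping the outline — 1 connected region. Overall, the cross-section is a single solid region. Island count = 1.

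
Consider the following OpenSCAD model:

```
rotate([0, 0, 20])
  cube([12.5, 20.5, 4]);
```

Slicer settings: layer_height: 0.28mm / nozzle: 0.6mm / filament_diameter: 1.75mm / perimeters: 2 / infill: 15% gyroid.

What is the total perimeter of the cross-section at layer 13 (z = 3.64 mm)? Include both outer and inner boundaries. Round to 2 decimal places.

At z = 3.64 mm: the cube is present — its section is the full 12.5×20.5 rectangle (perimeter 66.00 mm); (rotated 20° about Z; rotation is an isometry so areas/perimeters/island counts are preserved). Overall, the cross-section is a single solid region. Total boundary length (outer) = 66.00 mm.

66.00 mm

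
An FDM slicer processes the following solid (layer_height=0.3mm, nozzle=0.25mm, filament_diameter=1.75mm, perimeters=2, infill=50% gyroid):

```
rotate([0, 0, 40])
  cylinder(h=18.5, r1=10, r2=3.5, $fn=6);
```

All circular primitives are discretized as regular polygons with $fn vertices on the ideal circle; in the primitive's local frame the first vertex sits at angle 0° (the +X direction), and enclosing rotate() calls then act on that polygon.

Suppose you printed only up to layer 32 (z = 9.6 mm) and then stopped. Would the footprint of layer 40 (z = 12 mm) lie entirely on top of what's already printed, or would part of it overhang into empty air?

Compare the two slices. At z = 9.6: the cone contributes a regular 6-gon of circumradius 6.627 (interpolated between r1=10 and r2=3.5 at t=0.519) (area = (6/2)·6.627²·sin(360°/6) = 114.10 mm²); (rotated 40° about Z; rotation is an isometry so areas/perimeters/island counts are preserved). At z = 12: the cone contributes a regular 6-gon of circumradius 5.784 (interpolated between r1=10 and r2=3.5 at t=0.649) (area = (6/2)·5.784²·sin(360°/6) = 86.91 mm²); (rotated 40° about Z; rotation is an isometry so areas/perimeters/island counts are preserved). Checking containment: the cross-section at z = 12 is a subset of the cross-section at z = 9.6.

entirely on top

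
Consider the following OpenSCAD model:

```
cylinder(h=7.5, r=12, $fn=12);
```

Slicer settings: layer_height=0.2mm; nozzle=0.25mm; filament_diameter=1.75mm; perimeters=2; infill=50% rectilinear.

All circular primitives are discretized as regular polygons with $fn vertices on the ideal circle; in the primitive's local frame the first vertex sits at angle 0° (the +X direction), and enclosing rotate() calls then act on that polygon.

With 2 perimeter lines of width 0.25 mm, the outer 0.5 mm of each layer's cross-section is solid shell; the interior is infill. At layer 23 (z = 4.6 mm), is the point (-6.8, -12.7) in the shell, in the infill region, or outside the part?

At z = 4.6 mm: the r=12 cylinder contributes a regular 12-gon of circumradius 12. Overall, the cross-section is a single solid region. The nearest boundary edge runs (-10.39, -6.00)→(-6.00, -10.39); distance from the point to it = 2.44 mm. The point is not inside any of the regions above, so it lies outside the cross-section (2.44 mm from the nearest boundary).

outside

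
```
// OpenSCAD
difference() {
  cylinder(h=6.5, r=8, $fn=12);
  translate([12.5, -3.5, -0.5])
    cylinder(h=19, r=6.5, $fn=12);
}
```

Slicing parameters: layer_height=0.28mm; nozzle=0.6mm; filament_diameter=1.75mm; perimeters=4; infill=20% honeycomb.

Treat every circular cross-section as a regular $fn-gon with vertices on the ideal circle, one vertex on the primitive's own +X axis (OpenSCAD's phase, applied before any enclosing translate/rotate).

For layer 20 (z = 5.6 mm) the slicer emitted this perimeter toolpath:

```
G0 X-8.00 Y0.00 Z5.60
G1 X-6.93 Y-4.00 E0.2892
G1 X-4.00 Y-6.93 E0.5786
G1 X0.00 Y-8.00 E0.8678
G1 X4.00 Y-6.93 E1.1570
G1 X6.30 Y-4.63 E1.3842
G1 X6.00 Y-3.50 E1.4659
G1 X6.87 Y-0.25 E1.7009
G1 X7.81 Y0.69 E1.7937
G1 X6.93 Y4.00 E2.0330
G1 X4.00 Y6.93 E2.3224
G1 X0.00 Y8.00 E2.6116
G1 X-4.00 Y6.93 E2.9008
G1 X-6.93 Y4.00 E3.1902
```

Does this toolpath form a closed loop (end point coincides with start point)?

Start point (G0): (-8.00, 0.00). End point (last G1): the path does not return to the start — open.

no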